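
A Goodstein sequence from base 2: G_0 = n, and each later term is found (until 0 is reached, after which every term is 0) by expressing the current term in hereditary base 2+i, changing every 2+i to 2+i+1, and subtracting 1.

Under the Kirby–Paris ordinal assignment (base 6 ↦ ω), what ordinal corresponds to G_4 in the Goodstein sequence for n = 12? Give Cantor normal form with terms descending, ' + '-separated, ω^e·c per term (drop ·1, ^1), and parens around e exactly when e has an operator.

G_0 = 12. HB_2(12) = 2^(2 + 1) + 2^2. Bump = 108. G_1 = 107.
G_1 = 107. HB_3(107) = 3^(3 + 1) + 2·3^2 + 2·3 + 2. Bump = 1066. G_2 = 1065.
G_2 = 1065. HB_4(1065) = 4^(4 + 1) + 2·4^2 + 2·4 + 1. Bump = 15686. G_3 = 15685.
G_3 = 15685. HB_5(15685) = 5^(5 + 1) + 2·5^2 + 2·5. Bump = 280020. G_4 = 280019.

ω^(ω + 1) + ω^2·2 + ω + 5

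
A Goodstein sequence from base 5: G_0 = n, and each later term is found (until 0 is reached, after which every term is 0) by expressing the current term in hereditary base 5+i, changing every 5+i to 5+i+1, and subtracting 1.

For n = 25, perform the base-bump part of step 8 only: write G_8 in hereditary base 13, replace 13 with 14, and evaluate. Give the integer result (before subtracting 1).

G_0 = 25. HB_5(25) = 5^2. Bump = 36. G_1 = 35.
G_1 = 35. HB_6(35) = 5·6 + 5. Bump = 40. G_2 = 39.
G_2 = 39. HB_7(39) = 5·7 + 4. Bump = 44. G_3 = 43.
G_3 = 43. HB_8(43) = 5·8 + 3. Bump = 48. G_4 = 47.
G_4 = 47. HB_9(47) = 5·9 + 2. Bump = 52. G_5 = 51.
G_5 = 51. HB_10(51) = 5·10 + 1. Bump = 56. G_6 = 55.
G_6 = 55. HB_11(55) = 5·11. Bump = 60. G_7 = 59.
G_7 = 59. HB_12(59) = 4·12 + 11. Bump = 63. G_8 = 62.

66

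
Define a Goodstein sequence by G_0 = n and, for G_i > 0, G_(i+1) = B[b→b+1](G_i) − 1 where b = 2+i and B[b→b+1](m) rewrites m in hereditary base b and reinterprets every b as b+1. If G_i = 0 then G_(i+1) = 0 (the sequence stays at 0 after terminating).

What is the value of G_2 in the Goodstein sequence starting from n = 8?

(0) 8|_2 = 2^(2 + 1) ↦ 3^(3 + 1)|_3 = 81 ⇒ 80
(1) 80|_3 = 2·3^3 + 2·3^2 + 2·3 + 2 ↦ 2·4^4 + 2·4^2 + 2·4 + 2|_4 = 554 ⇒ 553

553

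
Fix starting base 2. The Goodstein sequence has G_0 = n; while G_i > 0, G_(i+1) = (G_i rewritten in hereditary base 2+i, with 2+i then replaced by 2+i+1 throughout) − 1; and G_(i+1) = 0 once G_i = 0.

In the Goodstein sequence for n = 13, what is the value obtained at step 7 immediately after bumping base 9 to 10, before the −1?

G_0 = 13. HB_2(13) = 2^(2 + 1) + 2^2 + 1. Bump = 109. G_1 = 108.
G_1 = 108. HB_3(108) = 3^(3 + 1) + 3^3. Bump = 1280. G_2 = 1279.
G_2 = 1279. HB_4(1279) = 4^(4 + 1) + 3·4^3 + 3·4^2 + 3·4 + 3. Bump = 16093. G_3 = 16092.
G_3 = 16092. HB_5(16092) = 5^(5 + 1) + 3·5^3 + 3·5^2 + 3·5 + 2. Bump = 280712. G_4 = 280711.
G_4 = 280711. HB_6(280711) = 6^(6 + 1) + 3·6^3 + 3·6^2 + 3·6 + 1. Bump = 5765999. G_5 = 5765998.
G_5 = 5765998. HB_7(5765998) = 7^(7 + 1) + 3·7^3 + 3·7^2 + 3·7. Bump = 134219480. G_6 = 134219479.
G_6 = 134219479. HB_8(134219479) = 8^(8 + 1) + 3·8^3 + 3·8^2 + 2·8 + 7. Bump = 3486786856. G_7 = 3486786855.
G_7 = 3486786855. HB_9(3486786855) = 9^(9 + 1) + 3·9^3 + 3·9^2 + 2·9 + 6. Bump = 100000003326. G_8 = 100000003325.

100000003326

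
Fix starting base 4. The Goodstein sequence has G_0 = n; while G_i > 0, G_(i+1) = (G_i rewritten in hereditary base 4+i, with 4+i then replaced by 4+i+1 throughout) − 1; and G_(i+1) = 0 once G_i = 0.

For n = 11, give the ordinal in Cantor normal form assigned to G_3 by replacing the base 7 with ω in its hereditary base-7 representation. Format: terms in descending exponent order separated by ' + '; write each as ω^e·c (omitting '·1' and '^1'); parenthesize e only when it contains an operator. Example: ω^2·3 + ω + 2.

G_0=11  [base 4] 2·4 + 3  →[4↦5]→  2·5 + 3 = 13  −1 ⇒ G_1=12
G_1=12  [base 5] 2·5 + 2  →[5↦6]→  2·6 + 2 = 14  −1 ⇒ G_2=13
G_2=13  [base 6] 2·6 + 1  →[6↦7]→  2·7 + 1 = 15  −1 ⇒ G_3=14
G_3=14  [base 7] 2·7  →[7↦8]→  2·8 = 16  −1 ⇒ G_4=15

ω·2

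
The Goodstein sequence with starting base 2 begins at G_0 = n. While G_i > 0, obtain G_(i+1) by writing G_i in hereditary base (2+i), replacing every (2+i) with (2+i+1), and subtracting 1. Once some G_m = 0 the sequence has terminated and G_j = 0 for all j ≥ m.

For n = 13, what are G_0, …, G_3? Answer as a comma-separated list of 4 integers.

(0) 13|_2 = 2^(2 + 1) + 2^2 + 1 ↦ 3^(3 + 1) + 3^3 + 1|_3 = 109 ⇒ 108
(1) 108|_3 = 3^(3 + 1) + 3^3 ↦ 4^(4 + 1) + 4^4|_4 = 1280 ⇒ 1279
(2) 1279|_4 = 4^(4 + 1) + 3·4^3 + 3·4^2 + 3·4 + 3 ↦ 5^(5 + 1) + 3·5^3 + 3·5^2 + 3·5 + 3|_5 = 16093 ⇒ 16092

13, 108, 1279, 16092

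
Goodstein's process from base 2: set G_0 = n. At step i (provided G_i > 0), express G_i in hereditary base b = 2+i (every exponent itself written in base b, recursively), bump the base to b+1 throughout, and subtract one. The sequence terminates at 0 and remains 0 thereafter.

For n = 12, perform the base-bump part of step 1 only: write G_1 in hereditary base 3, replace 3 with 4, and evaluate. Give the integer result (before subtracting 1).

i=0: 12 = 2^(2 + 1) + 2^2 (b=2); 2→3: 3^(3 + 1) + 3^3 = 108; 108−1 = 107
i=1: 107 = 3^(3 + 1) + 2·3^2 + 2·3 + 2 (b=3); 3→4: 4^(4 + 1) + 2·4^2 + 2·4 + 2 = 1066; 1066−1 = 1065

1066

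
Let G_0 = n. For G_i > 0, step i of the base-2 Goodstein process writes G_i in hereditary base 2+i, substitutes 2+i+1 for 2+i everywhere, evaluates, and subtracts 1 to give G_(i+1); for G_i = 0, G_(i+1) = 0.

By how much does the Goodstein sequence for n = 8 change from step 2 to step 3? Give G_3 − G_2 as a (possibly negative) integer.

base 2: 8 = 2^(2 + 1); at 3: 3^(3 + 1) = 81; next = 80
base 3: 80 = 2·3^3 + 2·3^2 + 2·3 + 2; at 4: 2·4^4 + 2·4^2 + 2·4 + 2 = 554; next = 553
base 4: 553 = 2·4^4 + 2·4^2 + 2·4 + 1; at 5: 2·5^5 + 2·5^2 + 2·5 + 1 = 6311; next = 6310

5757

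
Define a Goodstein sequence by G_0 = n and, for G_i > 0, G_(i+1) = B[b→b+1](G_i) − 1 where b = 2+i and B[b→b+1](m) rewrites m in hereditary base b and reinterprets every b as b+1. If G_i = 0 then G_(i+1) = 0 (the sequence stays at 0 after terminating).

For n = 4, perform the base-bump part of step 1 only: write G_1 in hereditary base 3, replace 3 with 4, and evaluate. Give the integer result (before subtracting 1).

42

(0) 4|_2 = 2^2 ↦ 3^3|_3 = 27 ⇒ 26
(1) 26|_3 = 2·3^2 + 2·3 + 2 ↦ 2·4^2 + 2·4 + 2|_4 = 42 ⇒ 41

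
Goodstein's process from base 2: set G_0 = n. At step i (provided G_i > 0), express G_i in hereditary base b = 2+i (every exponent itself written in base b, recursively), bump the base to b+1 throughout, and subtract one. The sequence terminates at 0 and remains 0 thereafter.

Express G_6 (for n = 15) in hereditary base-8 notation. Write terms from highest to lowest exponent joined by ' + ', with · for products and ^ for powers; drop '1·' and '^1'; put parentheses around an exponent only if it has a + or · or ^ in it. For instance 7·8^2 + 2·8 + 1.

8^(8 + 1) + 7·8^7 + 7·8^6 + 7·8^5 + 7·8^4 + 7·8^3 + 7·8^2 + 7·8 + 7

base 2: 15 = 2^(2 + 1) + 2^2 + 2 + 1; at 3: 3^(3 + 1) + 3^3 + 3 + 1 = 112; next = 111
base 3: 111 = 3^(3 + 1) + 3^3 + 3; at 4: 4^(4 + 1) + 4^4 + 4 = 1284; next = 1283
base 4: 1283 = 4^(4 + 1) + 4^4 + 3; at 5: 5^(5 + 1) + 5^5 + 3 = 18753; next = 18752
base 5: 18752 = 5^(5 + 1) + 5^5 + 2; at 6: 6^(6 + 1) + 6^6 + 2 = 326594; next = 326593
base 6: 326593 = 6^(6 + 1) + 6^6 + 1; at 7: 7^(7 + 1) + 7^7 + 1 = 6588345; next = 6588344
base 7: 6588344 = 7^(7 + 1) + 7^7; at 8: 8^(8 + 1) + 8^8 = 150994944; next = 150994943
base 8: 150994943 = 8^(8 + 1) + 7·8^7 + 7·8^6 + 7·8^5 + 7·8^4 + 7·8^3 + 7·8^2 + 7·8 + 7; at 9: 9^(9 + 1) + 7·9^7 + 7·9^6 + 7·9^5 + 7·9^4 + 7·9^3 + 7·9^2 + 7·9 + 7 = 3524450281; next = 3524450280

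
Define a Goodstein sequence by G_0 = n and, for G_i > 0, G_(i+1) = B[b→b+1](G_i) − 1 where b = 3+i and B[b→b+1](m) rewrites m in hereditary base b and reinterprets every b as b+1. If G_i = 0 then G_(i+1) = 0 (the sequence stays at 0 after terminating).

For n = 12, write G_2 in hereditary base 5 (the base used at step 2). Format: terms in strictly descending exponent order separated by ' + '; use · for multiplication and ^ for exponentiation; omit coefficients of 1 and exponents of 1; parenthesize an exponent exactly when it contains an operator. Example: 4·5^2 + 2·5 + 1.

5^2 + 2

i=0: 12 = 3^2 + 3 (b=3); 3→4: 4^2 + 4 = 20; 20−1 = 19
i=1: 19 = 4^2 + 3 (b=4); 4→5: 5^2 + 3 = 28; 28−1 = 27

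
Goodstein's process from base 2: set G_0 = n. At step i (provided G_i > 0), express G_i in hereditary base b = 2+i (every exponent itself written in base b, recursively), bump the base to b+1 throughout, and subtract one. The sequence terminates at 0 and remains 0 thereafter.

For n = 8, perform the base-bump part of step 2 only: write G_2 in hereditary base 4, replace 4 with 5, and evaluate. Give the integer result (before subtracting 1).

6311

G_0 = 8. HB_2(8) = 2^(2 + 1). Bump = 81. G_1 = 80.
G_1 = 80. HB_3(80) = 2·3^3 + 2·3^2 + 2·3 + 2. Bump = 554. G_2 = 553.
G_2 = 553. HB_4(553) = 2·4^4 + 2·4^2 + 2·4 + 1. Bump = 6311. G_3 = 6310.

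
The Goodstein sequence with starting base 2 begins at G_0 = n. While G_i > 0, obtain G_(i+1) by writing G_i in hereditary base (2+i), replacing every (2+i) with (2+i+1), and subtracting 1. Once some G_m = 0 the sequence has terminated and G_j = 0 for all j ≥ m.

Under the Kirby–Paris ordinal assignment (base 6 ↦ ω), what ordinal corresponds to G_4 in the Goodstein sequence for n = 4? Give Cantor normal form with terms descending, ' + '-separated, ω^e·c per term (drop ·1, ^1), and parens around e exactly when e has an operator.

ω^2·2 + ω + 5

step 0: 4 = 2^2; sub 3 for 2: 3^3; = 27; G_1 = 27−1 = 26
step 1: 26 = 2·3^2 + 2·3 + 2; sub 4 for 3: 2·4^2 + 2·4 + 2; = 42; G_2 = 42−1 = 41
step 2: 41 = 2·4^2 + 2·4 + 1; sub 5 for 4: 2·5^2 + 2·5 + 1; = 61; G_3 = 61−1 = 60
step 3: 60 = 2·5^2 + 2·5; sub 6 for 5: 2·6^2 + 2·6; = 84; G_4 = 84−1 = 83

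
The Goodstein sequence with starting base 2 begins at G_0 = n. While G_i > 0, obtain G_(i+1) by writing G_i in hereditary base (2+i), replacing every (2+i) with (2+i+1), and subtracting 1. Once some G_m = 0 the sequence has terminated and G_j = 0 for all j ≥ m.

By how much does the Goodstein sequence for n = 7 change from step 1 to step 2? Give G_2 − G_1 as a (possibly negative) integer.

(0) 7|_2 = 2^2 + 2 + 1 ↦ 3^3 + 3 + 1|_3 = 31 ⇒ 30
(1) 30|_3 = 3^3 + 3 ↦ 4^4 + 4|_4 = 260 ⇒ 259

229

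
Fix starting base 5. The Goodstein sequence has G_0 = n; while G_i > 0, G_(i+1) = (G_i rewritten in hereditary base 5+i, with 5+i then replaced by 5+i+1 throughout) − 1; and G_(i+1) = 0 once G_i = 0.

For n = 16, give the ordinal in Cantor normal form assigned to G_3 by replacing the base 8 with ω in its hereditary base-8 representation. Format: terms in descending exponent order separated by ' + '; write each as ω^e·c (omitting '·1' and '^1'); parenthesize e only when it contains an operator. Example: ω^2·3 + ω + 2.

ω·2 + 5

16 —HB5→ 3·5 + 1 —bump→ 3·6 + 1 = 19 —(−1)→ 18
18 —HB6→ 3·6 —bump→ 3·7 = 21 —(−1)→ 20
20 —HB7→ 2·7 + 6 —bump→ 2·8 + 6 = 22 —(−1)→ 21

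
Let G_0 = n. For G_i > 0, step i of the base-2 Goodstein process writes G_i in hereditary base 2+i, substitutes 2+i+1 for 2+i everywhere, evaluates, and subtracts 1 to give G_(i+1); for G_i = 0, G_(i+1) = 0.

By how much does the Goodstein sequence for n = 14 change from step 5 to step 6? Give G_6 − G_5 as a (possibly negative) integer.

128542131

i=0: 14 = 2^(2 + 1) + 2^2 + 2 (b=2); 2→3: 3^(3 + 1) + 3^3 + 3 = 111; 111−1 = 110
i=1: 110 = 3^(3 + 1) + 3^3 + 2 (b=3); 3→4: 4^(4 + 1) + 4^4 + 2 = 1282; 1282−1 = 1281
i=2: 1281 = 4^(4 + 1) + 4^4 + 1 (b=4); 4→5: 5^(5 + 1) + 5^5 + 1 = 18751; 18751−1 = 18750
i=3: 18750 = 5^(5 + 1) + 5^5 (b=5); 5→6: 6^(6 + 1) + 6^6 = 326592; 326592−1 = 326591
i=4: 326591 = 6^(6 + 1) + 5·6^5 + 5·6^4 + 5·6^3 + 5·6^2 + 5·6 + 5 (b=6); 6→7: 7^(7 + 1) + 5·7^5 + 5·7^4 + 5·7^3 + 5·7^2 + 5·7 + 5 = 5862841; 5862841−1 = 5862840
i=5: 5862840 = 7^(7 + 1) + 5·7^5 + 5·7^4 + 5·7^3 + 5·7^2 + 5·7 + 4 (b=7); 7→8: 8^(8 + 1) + 5·8^5 + 5·8^4 + 5·8^3 + 5·8^2 + 5·8 + 4 = 134404972; 134404972−1 = 134404971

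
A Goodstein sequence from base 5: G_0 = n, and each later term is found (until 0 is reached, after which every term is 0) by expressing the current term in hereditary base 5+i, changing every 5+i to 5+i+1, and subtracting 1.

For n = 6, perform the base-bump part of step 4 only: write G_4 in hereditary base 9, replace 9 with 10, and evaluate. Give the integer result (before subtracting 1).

4

i=0: 6 = 5 + 1 (b=5); 5→6: 6 + 1 = 7; 7−1 = 6
i=1: 6 = 6 (b=6); 6→7: 7 = 7; 7−1 = 6
i=2: 6 = 6 (b=7); 7→8: 6 = 6; 6−1 = 5
i=3: 5 = 5 (b=8); 8→9: 5 = 5; 5−1 = 4
i=4: 4 = 4 (b=9); 9→10: 4 = 4; 4−1 = 3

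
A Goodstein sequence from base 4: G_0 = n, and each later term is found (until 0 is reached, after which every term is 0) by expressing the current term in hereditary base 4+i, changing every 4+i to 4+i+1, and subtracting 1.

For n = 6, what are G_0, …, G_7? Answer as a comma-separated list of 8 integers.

G_0 = 6. HB_4(6) = 4 + 2. Bump = 7. G_1 = 6.
G_1 = 6. HB_5(6) = 5 + 1. Bump = 7. G_2 = 6.
G_2 = 6. HB_6(6) = 6. Bump = 7. G_3 = 6.
G_3 = 6. HB_7(6) = 6. Bump = 6. G_4 = 5.
G_4 = 5. HB_8(5) = 5. Bump = 5. G_5 = 4.
G_5 = 4. HB_9(4) = 4. Bump = 4. G_6 = 3.
G_6 = 3. HB_10(3) = 3. Bump = 3. G_7 = 2.

6, 6, 6, 6, 5, 4, 3, 2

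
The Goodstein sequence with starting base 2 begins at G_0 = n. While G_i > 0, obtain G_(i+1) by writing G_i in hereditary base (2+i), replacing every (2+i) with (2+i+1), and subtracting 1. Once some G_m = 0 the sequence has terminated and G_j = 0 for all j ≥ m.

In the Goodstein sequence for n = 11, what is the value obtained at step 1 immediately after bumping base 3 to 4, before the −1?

1028

base 2: 11 = 2^(2 + 1) + 2 + 1; at 3: 3^(3 + 1) + 3 + 1 = 85; next = 84
base 3: 84 = 3^(3 + 1) + 3; at 4: 4^(4 + 1) + 4 = 1028; next = 1027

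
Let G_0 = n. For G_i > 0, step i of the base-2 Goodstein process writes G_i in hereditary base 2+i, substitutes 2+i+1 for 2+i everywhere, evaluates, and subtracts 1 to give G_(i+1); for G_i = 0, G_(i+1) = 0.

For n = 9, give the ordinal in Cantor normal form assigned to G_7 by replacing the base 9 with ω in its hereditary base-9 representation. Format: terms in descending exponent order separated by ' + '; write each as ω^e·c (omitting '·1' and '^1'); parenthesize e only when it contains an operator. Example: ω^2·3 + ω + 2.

ω^ω·3 + ω^3·3 + ω^2·3 + ω·2 + 6

G_0 = 9. HB_2(9) = 2^(2 + 1) + 1. Bump = 82. G_1 = 81.
G_1 = 81. HB_3(81) = 3^(3 + 1). Bump = 1024. G_2 = 1023.
G_2 = 1023. HB_4(1023) = 3·4^4 + 3·4^3 + 3·4^2 + 3·4 + 3. Bump = 9843. G_3 = 9842.
G_3 = 9842. HB_5(9842) = 3·5^5 + 3·5^3 + 3·5^2 + 3·5 + 2. Bump = 140744. G_4 = 140743.
G_4 = 140743. HB_6(140743) = 3·6^6 + 3·6^3 + 3·6^2 + 3·6 + 1. Bump = 2471827. G_5 = 2471826.
G_5 = 2471826. HB_7(2471826) = 3·7^7 + 3·7^3 + 3·7^2 + 3·7. Bump = 50333400. G_6 = 50333399.
G_6 = 50333399. HB_8(50333399) = 3·8^8 + 3·8^3 + 3·8^2 + 2·8 + 7. Bump = 1162263922. G_7 = 1162263921.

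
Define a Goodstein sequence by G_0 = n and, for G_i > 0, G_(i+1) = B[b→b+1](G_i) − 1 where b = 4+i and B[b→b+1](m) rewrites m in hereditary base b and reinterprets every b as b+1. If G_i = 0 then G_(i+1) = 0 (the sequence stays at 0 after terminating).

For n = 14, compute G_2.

18

(0) 14|_4 = 3·4 + 2 ↦ 3·5 + 2|_5 = 17 ⇒ 16
(1) 16|_5 = 3·5 + 1 ↦ 3·6 + 1|_6 = 19 ⇒ 18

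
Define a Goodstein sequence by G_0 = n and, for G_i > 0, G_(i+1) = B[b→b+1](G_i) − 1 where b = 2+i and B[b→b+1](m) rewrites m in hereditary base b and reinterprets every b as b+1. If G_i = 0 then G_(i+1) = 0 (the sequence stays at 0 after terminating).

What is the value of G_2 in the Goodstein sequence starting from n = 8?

553

[0] 8 ≡ 2^(2 + 1) (base 2). Lift 3: 81. −1: 80.
[1] 80 ≡ 2·3^3 + 2·3^2 + 2·3 + 2 (base 3). Lift 4: 554. −1: 553.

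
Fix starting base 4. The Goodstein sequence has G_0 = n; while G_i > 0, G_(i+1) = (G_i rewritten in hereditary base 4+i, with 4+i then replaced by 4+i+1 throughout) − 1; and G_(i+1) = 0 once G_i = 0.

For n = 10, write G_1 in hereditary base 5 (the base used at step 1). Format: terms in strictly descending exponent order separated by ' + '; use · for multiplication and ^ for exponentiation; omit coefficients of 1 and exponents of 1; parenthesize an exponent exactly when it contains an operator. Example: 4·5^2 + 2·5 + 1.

G_0=10  [base 4] 2·4 + 2  →[4↦5]→  2·5 + 2 = 12  −1 ⇒ G_1=11
G_1=11  [base 5] 2·5 + 1  →[5↦6]→  2·6 + 1 = 13  −1 ⇒ G_2=12

2·5 + 1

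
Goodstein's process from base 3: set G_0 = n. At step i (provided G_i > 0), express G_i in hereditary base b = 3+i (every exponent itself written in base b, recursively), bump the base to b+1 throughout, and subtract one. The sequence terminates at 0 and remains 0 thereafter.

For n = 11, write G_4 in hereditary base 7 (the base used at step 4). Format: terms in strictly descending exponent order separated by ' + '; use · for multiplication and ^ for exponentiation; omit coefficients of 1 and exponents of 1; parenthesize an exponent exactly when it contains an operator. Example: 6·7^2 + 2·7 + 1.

5·7 + 4

(0) 11|_3 = 3^2 + 2 ↦ 4^2 + 2|_4 = 18 ⇒ 17
(1) 17|_4 = 4^2 + 1 ↦ 5^2 + 1|_5 = 26 ⇒ 25
(2) 25|_5 = 5^2 ↦ 6^2|_6 = 36 ⇒ 35
(3) 35|_6 = 5·6 + 5 ↦ 5·7 + 5|_7 = 40 ⇒ 39
(4) 39|_7 = 5·7 + 4 ↦ 5·8 + 4|_8 = 44 ⇒ 43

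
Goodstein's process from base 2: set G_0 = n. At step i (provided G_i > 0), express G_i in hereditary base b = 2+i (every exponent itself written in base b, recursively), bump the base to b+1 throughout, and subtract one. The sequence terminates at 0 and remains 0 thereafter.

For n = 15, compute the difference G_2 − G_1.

G_0 = 15. HB_2(15) = 2^(2 + 1) + 2^2 + 2 + 1. Bump = 112. G_1 = 111.
G_1 = 111. HB_3(111) = 3^(3 + 1) + 3^3 + 3. Bump = 1284. G_2 = 1283.

1172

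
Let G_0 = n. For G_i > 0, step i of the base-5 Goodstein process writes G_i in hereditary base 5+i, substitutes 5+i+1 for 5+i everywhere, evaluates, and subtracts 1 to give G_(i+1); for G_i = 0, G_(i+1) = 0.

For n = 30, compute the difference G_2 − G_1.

12

i=0: 30 = 5^2 + 5 (b=5); 5→6: 6^2 + 6 = 42; 42−1 = 41
i=1: 41 = 6^2 + 5 (b=6); 6→7: 7^2 + 5 = 54; 54−1 = 53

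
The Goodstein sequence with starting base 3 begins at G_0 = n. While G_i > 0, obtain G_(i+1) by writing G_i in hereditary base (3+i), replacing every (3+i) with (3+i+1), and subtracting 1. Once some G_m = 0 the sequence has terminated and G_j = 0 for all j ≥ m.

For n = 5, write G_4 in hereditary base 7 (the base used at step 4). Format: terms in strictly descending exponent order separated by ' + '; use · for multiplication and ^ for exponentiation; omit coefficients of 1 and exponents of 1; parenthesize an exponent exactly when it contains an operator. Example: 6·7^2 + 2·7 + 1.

step 0: 5 = 3 + 2; sub 4 for 3: 4 + 2; = 6; G_1 = 6−1 = 5
step 1: 5 = 4 + 1; sub 5 for 4: 5 + 1; = 6; G_2 = 6−1 = 5
step 2: 5 = 5; sub 6 for 5: 6; = 6; G_3 = 6−1 = 5
step 3: 5 = 5; sub 7 for 6: 5; = 5; G_4 = 5−1 = 4
step 4: 4 = 4; sub 8 for 7: 4; = 4; G_5 = 4−1 = 3

4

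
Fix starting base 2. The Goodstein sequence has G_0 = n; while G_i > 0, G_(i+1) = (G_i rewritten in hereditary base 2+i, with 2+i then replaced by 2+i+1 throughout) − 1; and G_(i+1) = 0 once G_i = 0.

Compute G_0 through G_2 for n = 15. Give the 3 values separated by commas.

G_0=15  [base 2] 2^(2 + 1) + 2^2 + 2 + 1  →[2↦3]→  3^(3 + 1) + 3^3 + 3 + 1 = 112  −1 ⇒ G_1=111
G_1=111  [base 3] 3^(3 + 1) + 3^3 + 3  →[3↦4]→  4^(4 + 1) + 4^4 + 4 = 1284  −1 ⇒ G_2=1283

15, 111, 1283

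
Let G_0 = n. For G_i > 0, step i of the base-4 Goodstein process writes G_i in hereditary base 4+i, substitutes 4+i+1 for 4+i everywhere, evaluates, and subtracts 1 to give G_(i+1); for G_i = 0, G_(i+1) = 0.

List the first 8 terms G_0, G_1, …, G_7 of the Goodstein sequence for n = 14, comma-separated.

14, 16, 18, 20, 21, 22, 23, 24

G_0=14  [base 4] 3·4 + 2  →[4↦5]→  3·5 + 2 = 17  −1 ⇒ G_1=16
G_1=16  [base 5] 3·5 + 1  →[5↦6]→  3·6 + 1 = 19  −1 ⇒ G_2=18
G_2=18  [base 6] 3·6  →[6↦7]→  3·7 = 21  −1 ⇒ G_3=20
G_3=20  [base 7] 2·7 + 6  →[7↦8]→  2·8 + 6 = 22  −1 ⇒ G_4=21
G_4=21  [base 8] 2·8 + 5  →[8↦9]→  2·9 + 5 = 23  −1 ⇒ G_5=22
G_5=22  [base 9] 2·9 + 4  →[9↦10]→  2·10 + 4 = 24  −1 ⇒ G_6=23
G_6=23  [base 10] 2·10 + 3  →[10↦11]→  2·11 + 3 = 25  −1 ⇒ G_7=24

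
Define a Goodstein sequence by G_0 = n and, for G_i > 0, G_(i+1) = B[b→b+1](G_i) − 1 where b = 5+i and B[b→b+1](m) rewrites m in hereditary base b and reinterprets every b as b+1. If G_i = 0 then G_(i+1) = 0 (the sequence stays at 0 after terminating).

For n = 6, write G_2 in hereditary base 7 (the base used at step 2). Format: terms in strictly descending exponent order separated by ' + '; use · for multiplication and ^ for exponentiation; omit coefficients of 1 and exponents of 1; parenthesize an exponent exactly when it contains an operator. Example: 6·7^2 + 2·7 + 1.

6

G_0=6  [base 5] 5 + 1  →[5↦6]→  6 + 1 = 7  −1 ⇒ G_1=6
G_1=6  [base 6] 6  →[6↦7]→  7 = 7  −1 ⇒ G_2=6
G_2=6  [base 7] 6  →[7↦8]→  6 = 6  −1 ⇒ G_3=5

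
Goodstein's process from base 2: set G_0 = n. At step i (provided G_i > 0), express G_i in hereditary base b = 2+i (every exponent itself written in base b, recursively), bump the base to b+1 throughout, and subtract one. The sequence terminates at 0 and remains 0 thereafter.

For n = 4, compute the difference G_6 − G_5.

30

G_0=4  [base 2] 2^2  →[2↦3]→  3^3 = 27  −1 ⇒ G_1=26
G_1=26  [base 3] 2·3^2 + 2·3 + 2  →[3↦4]→  2·4^2 + 2·4 + 2 = 42  −1 ⇒ G_2=41
G_2=41  [base 4] 2·4^2 + 2·4 + 1  →[4↦5]→  2·5^2 + 2·5 + 1 = 61  −1 ⇒ G_3=60
G_3=60  [base 5] 2·5^2 + 2·5  →[5↦6]→  2·6^2 + 2·6 = 84  −1 ⇒ G_4=83
G_4=83  [base 6] 2·6^2 + 6 + 5  →[6↦7]→  2·7^2 + 7 + 5 = 110  −1 ⇒ G_5=109
G_5=109  [base 7] 2·7^2 + 7 + 4  →[7↦8]→  2·8^2 + 8 + 4 = 140  −1 ⇒ G_6=139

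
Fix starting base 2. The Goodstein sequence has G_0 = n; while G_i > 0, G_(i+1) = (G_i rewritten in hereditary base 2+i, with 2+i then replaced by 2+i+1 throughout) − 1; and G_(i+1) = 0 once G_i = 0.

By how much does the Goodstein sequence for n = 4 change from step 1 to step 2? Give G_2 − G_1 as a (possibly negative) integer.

15

base 2: 4 = 2^2; at 3: 3^3 = 27; next = 26
base 3: 26 = 2·3^2 + 2·3 + 2; at 4: 2·4^2 + 2·4 + 2 = 42; next = 41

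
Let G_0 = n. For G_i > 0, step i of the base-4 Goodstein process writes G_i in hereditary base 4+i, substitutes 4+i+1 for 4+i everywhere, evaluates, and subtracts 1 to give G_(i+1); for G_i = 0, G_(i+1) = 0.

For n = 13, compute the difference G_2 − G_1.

G_0=13  [base 4] 3·4 + 1  →[4↦5]→  3·5 + 1 = 16  −1 ⇒ G_1=15
G_1=15  [base 5] 3·5  →[5↦6]→  3·6 = 18  −1 ⇒ G_2=17

2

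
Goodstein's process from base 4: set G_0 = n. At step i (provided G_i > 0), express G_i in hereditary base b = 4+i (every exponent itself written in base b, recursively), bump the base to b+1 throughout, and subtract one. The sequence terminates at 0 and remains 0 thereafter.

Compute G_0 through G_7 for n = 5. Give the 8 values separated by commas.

step 0: 5 = 4 + 1; sub 5 for 4: 5 + 1; = 6; G_1 = 6−1 = 5
step 1: 5 = 5; sub 6 for 5: 6; = 6; G_2 = 6−1 = 5
step 2: 5 = 5; sub 7 for 6: 5; = 5; G_3 = 5−1 = 4
step 3: 4 = 4; sub 8 for 7: 4; = 4; G_4 = 4−1 = 3
step 4: 3 = 3; sub 9 for 8: 3; = 3; G_5 = 3−1 = 2
step 5: 2 = 2; sub 10 for 9: 2; = 2; G_6 = 2−1 = 1
step 6: 1 = 1; sub 11 for 10: 1; = 1; G_7 = 1−1 = 0

5, 5, 5, 4, 3, 2, 1, 0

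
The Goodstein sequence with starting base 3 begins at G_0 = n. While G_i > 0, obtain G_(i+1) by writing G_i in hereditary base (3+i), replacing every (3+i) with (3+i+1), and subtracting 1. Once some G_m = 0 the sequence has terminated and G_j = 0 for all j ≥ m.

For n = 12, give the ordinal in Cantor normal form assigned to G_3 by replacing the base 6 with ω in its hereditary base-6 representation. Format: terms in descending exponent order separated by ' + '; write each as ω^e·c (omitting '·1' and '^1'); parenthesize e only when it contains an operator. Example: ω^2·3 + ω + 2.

(0) 12|_3 = 3^2 + 3 ↦ 4^2 + 4|_4 = 20 ⇒ 19
(1) 19|_4 = 4^2 + 3 ↦ 5^2 + 3|_5 = 28 ⇒ 27
(2) 27|_5 = 5^2 + 2 ↦ 6^2 + 2|_6 = 38 ⇒ 37
(3) 37|_6 = 6^2 + 1 ↦ 7^2 + 1|_7 = 50 ⇒ 49

ω^2 + 1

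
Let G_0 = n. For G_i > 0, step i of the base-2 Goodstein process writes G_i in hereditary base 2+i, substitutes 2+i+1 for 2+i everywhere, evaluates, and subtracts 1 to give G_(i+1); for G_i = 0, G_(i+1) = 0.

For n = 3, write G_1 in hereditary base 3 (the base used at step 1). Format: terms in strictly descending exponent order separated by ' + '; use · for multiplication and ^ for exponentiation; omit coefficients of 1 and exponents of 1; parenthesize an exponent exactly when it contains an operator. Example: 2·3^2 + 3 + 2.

3

G_0=3  [base 2] 2 + 1  →[2↦3]→  3 + 1 = 4  −1 ⇒ G_1=3
G_1=3  [base 3] 3  →[3↦4]→  4 = 4  −1 ⇒ G_2=3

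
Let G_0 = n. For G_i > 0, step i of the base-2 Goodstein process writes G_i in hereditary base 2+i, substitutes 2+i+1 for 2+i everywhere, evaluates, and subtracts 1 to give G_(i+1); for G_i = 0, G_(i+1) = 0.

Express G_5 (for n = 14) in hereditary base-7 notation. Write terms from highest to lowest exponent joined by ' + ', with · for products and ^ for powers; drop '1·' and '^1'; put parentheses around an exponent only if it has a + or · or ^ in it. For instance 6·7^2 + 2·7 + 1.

i=0: 14 = 2^(2 + 1) + 2^2 + 2 (b=2); 2→3: 3^(3 + 1) + 3^3 + 3 = 111; 111−1 = 110
i=1: 110 = 3^(3 + 1) + 3^3 + 2 (b=3); 3→4: 4^(4 + 1) + 4^4 + 2 = 1282; 1282−1 = 1281
i=2: 1281 = 4^(4 + 1) + 4^4 + 1 (b=4); 4→5: 5^(5 + 1) + 5^5 + 1 = 18751; 18751−1 = 18750
i=3: 18750 = 5^(5 + 1) + 5^5 (b=5); 5→6: 6^(6 + 1) + 6^6 = 326592; 326592−1 = 326591
i=4: 326591 = 6^(6 + 1) + 5·6^5 + 5·6^4 + 5·6^3 + 5·6^2 + 5·6 + 5 (b=6); 6→7: 7^(7 + 1) + 5·7^5 + 5·7^4 + 5·7^3 + 5·7^2 + 5·7 + 5 = 5862841; 5862841−1 = 5862840

7^(7 + 1) + 5·7^5 + 5·7^4 + 5·7^3 + 5·7^2 + 5·7 + 4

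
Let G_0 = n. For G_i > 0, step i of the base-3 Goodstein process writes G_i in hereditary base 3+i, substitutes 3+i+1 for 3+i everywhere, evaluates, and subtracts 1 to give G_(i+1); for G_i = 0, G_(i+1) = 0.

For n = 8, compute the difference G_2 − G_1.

(0) 8|_3 = 2·3 + 2 ↦ 2·4 + 2|_4 = 10 ⇒ 9
(1) 9|_4 = 2·4 + 1 ↦ 2·5 + 1|_5 = 11 ⇒ 10

1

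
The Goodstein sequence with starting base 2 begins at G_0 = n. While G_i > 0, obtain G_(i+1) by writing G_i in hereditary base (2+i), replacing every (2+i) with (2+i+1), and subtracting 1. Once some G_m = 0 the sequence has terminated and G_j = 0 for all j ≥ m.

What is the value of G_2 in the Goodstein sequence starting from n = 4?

41

4 —HB2→ 2^2 —bump→ 3^3 = 27 —(−1)→ 26
26 —HB3→ 2·3^2 + 2·3 + 2 —bump→ 2·4^2 + 2·4 + 2 = 42 —(−1)→ 41
41 —HB4→ 2·4^2 + 2·4 + 1 —bump→ 2·5^2 + 2·5 + 1 = 61 —(−1)→ 60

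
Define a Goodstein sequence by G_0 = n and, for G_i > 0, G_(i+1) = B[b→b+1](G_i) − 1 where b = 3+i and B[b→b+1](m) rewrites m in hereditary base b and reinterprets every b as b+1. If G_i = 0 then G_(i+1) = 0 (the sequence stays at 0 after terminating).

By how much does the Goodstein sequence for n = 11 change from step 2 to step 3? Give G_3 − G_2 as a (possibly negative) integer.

10

G_0 = 11. HB_3(11) = 3^2 + 2. Bump = 18. G_1 = 17.
G_1 = 17. HB_4(17) = 4^2 + 1. Bump = 26. G_2 = 25.
G_2 = 25. HB_5(25) = 5^2. Bump = 36. G_3 = 35.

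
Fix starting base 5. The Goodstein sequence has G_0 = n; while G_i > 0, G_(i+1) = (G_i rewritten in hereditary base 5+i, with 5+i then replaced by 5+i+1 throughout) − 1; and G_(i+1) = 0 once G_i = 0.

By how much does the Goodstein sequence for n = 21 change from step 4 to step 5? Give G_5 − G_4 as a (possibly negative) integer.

2

G_0=21  [base 5] 4·5 + 1  →[5↦6]→  4·6 + 1 = 25  −1 ⇒ G_1=24
G_1=24  [base 6] 4·6  →[6↦7]→  4·7 = 28  −1 ⇒ G_2=27
G_2=27  [base 7] 3·7 + 6  →[7↦8]→  3·8 + 6 = 30  −1 ⇒ G_3=29
G_3=29  [base 8] 3·8 + 5  →[8↦9]→  3·9 + 5 = 32  −1 ⇒ G_4=31
G_4=31  [base 9] 3·9 + 4  →[9↦10]→  3·10 + 4 = 34  −1 ⇒ G_5=33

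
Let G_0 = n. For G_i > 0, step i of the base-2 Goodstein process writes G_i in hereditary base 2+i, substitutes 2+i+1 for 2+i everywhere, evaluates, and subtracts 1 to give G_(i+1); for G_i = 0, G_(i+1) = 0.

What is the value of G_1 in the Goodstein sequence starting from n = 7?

30

G_0 = 7. HB_2(7) = 2^2 + 2 + 1. Bump = 31. G_1 = 30.
G_1 = 30. HB_3(30) = 3^3 + 3. Bump = 260. G_2 = 259.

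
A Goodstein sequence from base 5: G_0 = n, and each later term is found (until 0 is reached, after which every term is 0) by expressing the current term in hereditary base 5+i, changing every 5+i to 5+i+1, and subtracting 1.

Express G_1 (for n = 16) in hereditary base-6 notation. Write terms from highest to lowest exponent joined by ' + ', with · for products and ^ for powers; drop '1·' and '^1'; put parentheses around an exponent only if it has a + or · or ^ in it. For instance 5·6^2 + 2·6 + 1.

3·6

16 —HB5→ 3·5 + 1 —bump→ 3·6 + 1 = 19 —(−1)→ 18
18 —HB6→ 3·6 —bump→ 3·7 = 21 —(−1)→ 20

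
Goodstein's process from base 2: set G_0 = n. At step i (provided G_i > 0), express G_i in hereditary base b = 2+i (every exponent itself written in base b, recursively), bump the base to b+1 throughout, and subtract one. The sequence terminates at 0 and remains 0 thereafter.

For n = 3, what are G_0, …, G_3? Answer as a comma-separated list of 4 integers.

base 2: 3 = 2 + 1; at 3: 3 + 1 = 4; next = 3
base 3: 3 = 3; at 4: 4 = 4; next = 3
base 4: 3 = 3; at 5: 3 = 3; next = 2

3, 3, 3, 2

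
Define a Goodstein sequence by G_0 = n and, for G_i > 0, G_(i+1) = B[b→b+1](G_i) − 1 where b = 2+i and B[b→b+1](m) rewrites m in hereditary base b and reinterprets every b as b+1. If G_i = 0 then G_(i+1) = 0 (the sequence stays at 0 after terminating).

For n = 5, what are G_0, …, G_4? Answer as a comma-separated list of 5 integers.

G_0 = 5. HB_2(5) = 2^2 + 1. Bump = 28. G_1 = 27.
G_1 = 27. HB_3(27) = 3^3. Bump = 256. G_2 = 255.
G_2 = 255. HB_4(255) = 3·4^3 + 3·4^2 + 3·4 + 3. Bump = 468. G_3 = 467.
G_3 = 467. HB_5(467) = 3·5^3 + 3·5^2 + 3·5 + 2. Bump = 776. G_4 = 775.

5, 27, 255, 467, 775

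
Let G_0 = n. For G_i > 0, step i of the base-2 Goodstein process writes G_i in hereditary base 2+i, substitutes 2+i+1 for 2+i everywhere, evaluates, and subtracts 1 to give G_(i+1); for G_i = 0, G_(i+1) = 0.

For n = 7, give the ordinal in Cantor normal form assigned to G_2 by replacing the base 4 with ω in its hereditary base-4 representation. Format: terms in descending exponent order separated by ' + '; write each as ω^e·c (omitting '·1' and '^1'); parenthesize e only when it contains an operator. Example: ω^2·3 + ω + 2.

(0) 7|_2 = 2^2 + 2 + 1 ↦ 3^3 + 3 + 1|_3 = 31 ⇒ 30
(1) 30|_3 = 3^3 + 3 ↦ 4^4 + 4|_4 = 260 ⇒ 259
(2) 259|_4 = 4^4 + 3 ↦ 5^5 + 3|_5 = 3128 ⇒ 3127

ω^ω + 3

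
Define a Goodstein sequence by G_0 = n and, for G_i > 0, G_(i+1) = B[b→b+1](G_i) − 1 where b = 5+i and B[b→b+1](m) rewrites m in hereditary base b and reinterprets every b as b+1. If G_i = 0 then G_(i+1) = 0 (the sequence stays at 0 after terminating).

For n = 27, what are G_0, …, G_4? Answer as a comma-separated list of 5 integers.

i=0: 27 = 5^2 + 2 (b=5); 5→6: 6^2 + 2 = 38; 38−1 = 37
i=1: 37 = 6^2 + 1 (b=6); 6→7: 7^2 + 1 = 50; 50−1 = 49
i=2: 49 = 7^2 (b=7); 7→8: 8^2 = 64; 64−1 = 63
i=3: 63 = 7·8 + 7 (b=8); 8→9: 7·9 + 7 = 70; 70−1 = 69

27, 37, 49, 63, 69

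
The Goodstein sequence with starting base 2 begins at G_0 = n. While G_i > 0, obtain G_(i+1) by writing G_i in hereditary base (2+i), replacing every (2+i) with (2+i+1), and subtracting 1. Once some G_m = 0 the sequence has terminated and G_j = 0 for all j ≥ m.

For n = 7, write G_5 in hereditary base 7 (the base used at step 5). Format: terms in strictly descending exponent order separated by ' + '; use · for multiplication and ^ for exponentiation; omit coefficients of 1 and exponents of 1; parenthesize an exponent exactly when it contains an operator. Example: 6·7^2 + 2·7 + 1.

7^7

G_0=7  [base 2] 2^2 + 2 + 1  →[2↦3]→  3^3 + 3 + 1 = 31  −1 ⇒ G_1=30
G_1=30  [base 3] 3^3 + 3  →[3↦4]→  4^4 + 4 = 260  −1 ⇒ G_2=259
G_2=259  [base 4] 4^4 + 3  →[4↦5]→  5^5 + 3 = 3128  −1 ⇒ G_3=3127
G_3=3127  [base 5] 5^5 + 2  →[5↦6]→  6^6 + 2 = 46658  −1 ⇒ G_4=46657
G_4=46657  [base 6] 6^6 + 1  →[6↦7]→  7^7 + 1 = 823544  −1 ⇒ G_5=823543
G_5=823543  [base 7] 7^7  →[7↦8]→  8^8 = 16777216  −1 ⇒ G_6=16777215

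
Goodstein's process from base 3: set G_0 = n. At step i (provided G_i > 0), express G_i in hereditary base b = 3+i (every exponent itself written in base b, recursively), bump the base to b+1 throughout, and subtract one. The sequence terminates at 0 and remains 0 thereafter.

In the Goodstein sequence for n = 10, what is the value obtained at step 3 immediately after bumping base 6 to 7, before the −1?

31

(0) 10|_3 = 3^2 + 1 ↦ 4^2 + 1|_4 = 17 ⇒ 16
(1) 16|_4 = 4^2 ↦ 5^2|_5 = 25 ⇒ 24
(2) 24|_5 = 4·5 + 4 ↦ 4·6 + 4|_6 = 28 ⇒ 27
(3) 27|_6 = 4·6 + 3 ↦ 4·7 + 3|_7 = 31 ⇒ 30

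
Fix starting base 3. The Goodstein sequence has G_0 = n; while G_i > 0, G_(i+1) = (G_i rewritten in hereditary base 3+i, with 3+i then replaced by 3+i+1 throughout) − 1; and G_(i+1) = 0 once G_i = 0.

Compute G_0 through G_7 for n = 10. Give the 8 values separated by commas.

(0) 10|_3 = 3^2 + 1 ↦ 4^2 + 1|_4 = 17 ⇒ 16
(1) 16|_4 = 4^2 ↦ 5^2|_5 = 25 ⇒ 24
(2) 24|_5 = 4·5 + 4 ↦ 4·6 + 4|_6 = 28 ⇒ 27
(3) 27|_6 = 4·6 + 3 ↦ 4·7 + 3|_7 = 31 ⇒ 30
(4) 30|_7 = 4·7 + 2 ↦ 4·8 + 2|_8 = 34 ⇒ 33
(5) 33|_8 = 4·8 + 1 ↦ 4·9 + 1|_9 = 37 ⇒ 36
(6) 36|_9 = 4·9 ↦ 4·10|_10 = 40 ⇒ 39

10, 16, 24, 27, 30, 33, 36, 39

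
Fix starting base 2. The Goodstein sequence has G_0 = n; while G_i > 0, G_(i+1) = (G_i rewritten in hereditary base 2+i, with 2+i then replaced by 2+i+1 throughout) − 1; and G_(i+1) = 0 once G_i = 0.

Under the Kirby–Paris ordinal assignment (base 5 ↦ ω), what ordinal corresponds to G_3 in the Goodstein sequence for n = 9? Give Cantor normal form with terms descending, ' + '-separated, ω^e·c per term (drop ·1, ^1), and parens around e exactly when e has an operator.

(0) 9|_2 = 2^(2 + 1) + 1 ↦ 3^(3 + 1) + 1|_3 = 82 ⇒ 81
(1) 81|_3 = 3^(3 + 1) ↦ 4^(4 + 1)|_4 = 1024 ⇒ 1023
(2) 1023|_4 = 3·4^4 + 3·4^3 + 3·4^2 + 3·4 + 3 ↦ 3·5^5 + 3·5^3 + 3·5^2 + 3·5 + 3|_5 = 9843 ⇒ 9842
(3) 9842|_5 = 3·5^5 + 3·5^3 + 3·5^2 + 3·5 + 2 ↦ 3·6^6 + 3·6^3 + 3·6^2 + 3·6 + 2|_6 = 140744 ⇒ 140743

ω^ω·3 + ω^3·3 + ω^2·3 + ω·3 + 2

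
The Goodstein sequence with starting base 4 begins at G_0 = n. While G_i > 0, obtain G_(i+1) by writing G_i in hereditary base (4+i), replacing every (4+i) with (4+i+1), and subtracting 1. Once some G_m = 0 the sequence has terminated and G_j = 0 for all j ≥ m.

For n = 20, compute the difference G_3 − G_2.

step 0: 20 = 4^2 + 4; sub 5 for 4: 5^2 + 5; = 30; G_1 = 30−1 = 29
step 1: 29 = 5^2 + 4; sub 6 for 5: 6^2 + 4; = 40; G_2 = 40−1 = 39
step 2: 39 = 6^2 + 3; sub 7 for 6: 7^2 + 3; = 52; G_3 = 52−1 = 51

12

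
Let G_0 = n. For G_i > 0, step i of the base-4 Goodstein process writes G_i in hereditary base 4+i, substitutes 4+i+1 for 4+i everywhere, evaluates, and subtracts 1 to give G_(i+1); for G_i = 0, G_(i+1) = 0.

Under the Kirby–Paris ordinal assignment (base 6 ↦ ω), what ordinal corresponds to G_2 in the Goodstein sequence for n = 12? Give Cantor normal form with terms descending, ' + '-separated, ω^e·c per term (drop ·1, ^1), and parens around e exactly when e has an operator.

ω·2 + 3

(0) 12|_4 = 3·4 ↦ 3·5|_5 = 15 ⇒ 14
(1) 14|_5 = 2·5 + 4 ↦ 2·6 + 4|_6 = 16 ⇒ 15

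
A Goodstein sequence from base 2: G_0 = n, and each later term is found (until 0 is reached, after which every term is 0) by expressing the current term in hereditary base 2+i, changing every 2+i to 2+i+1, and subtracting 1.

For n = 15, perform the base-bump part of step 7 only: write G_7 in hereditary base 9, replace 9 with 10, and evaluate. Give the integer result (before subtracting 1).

100077777776

(0) 15|_2 = 2^(2 + 1) + 2^2 + 2 + 1 ↦ 3^(3 + 1) + 3^3 + 3 + 1|_3 = 112 ⇒ 111
(1) 111|_3 = 3^(3 + 1) + 3^3 + 3 ↦ 4^(4 + 1) + 4^4 + 4|_4 = 1284 ⇒ 1283
(2) 1283|_4 = 4^(4 + 1) + 4^4 + 3 ↦ 5^(5 + 1) + 5^5 + 3|_5 = 18753 ⇒ 18752
(3) 18752|_5 = 5^(5 + 1) + 5^5 + 2 ↦ 6^(6 + 1) + 6^6 + 2|_6 = 326594 ⇒ 326593
(4) 326593|_6 = 6^(6 + 1) + 6^6 + 1 ↦ 7^(7 + 1) + 7^7 + 1|_7 = 6588345 ⇒ 6588344
(5) 6588344|_7 = 7^(7 + 1) + 7^7 ↦ 8^(8 + 1) + 8^8|_8 = 150994944 ⇒ 150994943
(6) 150994943|_8 = 8^(8 + 1) + 7·8^7 + 7·8^6 + 7·8^5 + 7·8^4 + 7·8^3 + 7·8^2 + 7·8 + 7 ↦ 9^(9 + 1) + 7·9^7 + 7·9^6 + 7·9^5 + 7·9^4 + 7·9^3 + 7·9^2 + 7·9 + 7|_9 = 3524450281 ⇒ 3524450280
(7) 3524450280|_9 = 9^(9 + 1) + 7·9^7 + 7·9^6 + 7·9^5 + 7·9^4 + 7·9^3 + 7·9^2 + 7·9 + 6 ↦ 10^(10 + 1) + 7·10^7 + 7·10^6 + 7·10^5 + 7·10^4 + 7·10^3 + 7·10^2 + 7·10 + 6|_10 = 100077777776 ⇒ 100077777775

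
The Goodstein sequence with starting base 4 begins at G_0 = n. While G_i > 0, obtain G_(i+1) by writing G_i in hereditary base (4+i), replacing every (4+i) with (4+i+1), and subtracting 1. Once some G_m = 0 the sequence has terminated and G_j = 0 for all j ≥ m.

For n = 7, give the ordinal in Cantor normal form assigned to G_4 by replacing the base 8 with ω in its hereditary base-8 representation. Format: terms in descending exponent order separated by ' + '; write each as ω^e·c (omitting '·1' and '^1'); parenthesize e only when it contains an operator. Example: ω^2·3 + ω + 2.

base 4: 7 = 4 + 3; at 5: 5 + 3 = 8; next = 7
base 5: 7 = 5 + 2; at 6: 6 + 2 = 8; next = 7
base 6: 7 = 6 + 1; at 7: 7 + 1 = 8; next = 7
base 7: 7 = 7; at 8: 8 = 8; next = 7
base 8: 7 = 7; at 9: 7 = 7; next = 6

7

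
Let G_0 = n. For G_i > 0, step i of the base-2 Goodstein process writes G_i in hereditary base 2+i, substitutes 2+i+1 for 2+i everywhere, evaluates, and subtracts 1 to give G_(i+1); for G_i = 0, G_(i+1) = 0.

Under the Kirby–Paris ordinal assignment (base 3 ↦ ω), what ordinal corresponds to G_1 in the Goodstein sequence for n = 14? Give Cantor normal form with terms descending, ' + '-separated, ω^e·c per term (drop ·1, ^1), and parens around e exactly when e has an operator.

(0) 14|_2 = 2^(2 + 1) + 2^2 + 2 ↦ 3^(3 + 1) + 3^3 + 3|_3 = 111 ⇒ 110
(1) 110|_3 = 3^(3 + 1) + 3^3 + 2 ↦ 4^(4 + 1) + 4^4 + 2|_4 = 1282 ⇒ 1281

ω^(ω + 1) + ω^ω + 2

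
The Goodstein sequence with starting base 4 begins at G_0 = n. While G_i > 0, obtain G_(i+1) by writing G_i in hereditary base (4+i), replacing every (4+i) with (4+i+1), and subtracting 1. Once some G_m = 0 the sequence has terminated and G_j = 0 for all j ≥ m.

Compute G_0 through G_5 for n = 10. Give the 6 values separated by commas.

10 —HB4→ 2·4 + 2 —bump→ 2·5 + 2 = 12 —(−1)→ 11
11 —HB5→ 2·5 + 1 —bump→ 2·6 + 1 = 13 —(−1)→ 12
12 —HB6→ 2·6 —bump→ 2·7 = 14 —(−1)→ 13
13 —HB7→ 7 + 6 —bump→ 8 + 6 = 14 —(−1)→ 13
13 —HB8→ 8 + 5 —bump→ 9 + 5 = 14 —(−1)→ 13

10, 11, 12, 13, 13, 13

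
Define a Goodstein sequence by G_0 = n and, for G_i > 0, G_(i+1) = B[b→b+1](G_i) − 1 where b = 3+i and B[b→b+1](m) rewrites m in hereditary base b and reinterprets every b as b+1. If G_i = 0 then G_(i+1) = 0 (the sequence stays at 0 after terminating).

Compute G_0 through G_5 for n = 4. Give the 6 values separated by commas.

4, 4, 4, 3, 2, 1

(0) 4|_3 = 3 + 1 ↦ 4 + 1|_4 = 5 ⇒ 4
(1) 4|_4 = 4 ↦ 5|_5 = 5 ⇒ 4
(2) 4|_5 = 4 ↦ 4|_6 = 4 ⇒ 3
(3) 3|_6 = 3 ↦ 3|_7 = 3 ⇒ 2
(4) 2|_7 = 2 ↦ 2|_8 = 2 ⇒ 1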